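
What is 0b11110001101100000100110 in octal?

0o36154046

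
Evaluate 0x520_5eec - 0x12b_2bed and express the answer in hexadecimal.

0x3f532ff

Subtract column by column in base 16:
  c-d → f (borrow)
  e-e-1 → f (borrow)
  e-b-1 → 2
  5-2 → 3
  0-b → 5 (borrow)
  2-2-1 → f (borrow)
  5-1-1 → 3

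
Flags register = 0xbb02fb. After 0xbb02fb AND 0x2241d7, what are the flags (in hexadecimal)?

0x2200d3

AND each hex digit independently (no carries):
  b&2=2, b&2=2, 0&4=0, 2&1=0, f&d=d, b&7=3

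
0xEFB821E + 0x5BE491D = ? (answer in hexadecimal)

Add column by column in base 16, right to left:
  E+D = B carry 1
  1+1+1 = 3
  2+9 = B
  8+4 = C
  B+E = 9 carry 1
  F+B+1 = B carry 1
  E+5+1 = 4 carry 1
  final carry 1

0x14B9CB3B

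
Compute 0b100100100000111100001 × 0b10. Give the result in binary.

0b1001001000001111000010

Multiply each base-2 digit by 2, carrying:
  1×2 = 2 → write 0 carry 1
  0×2+1 = 1 → write 1
  0×2 = 0 → write 0
  0×2 = 0 → write 0
  0×2 = 0 → write 0
  1×2 = 2 → write 0 carry 1
  1×2+1 = 3 → write 1 carry 1
  1×2+1 = 3 → write 1 carry 1
  1×2+1 = 3 → write 1 carry 1
  0×2+1 = 1 → write 1
  0×2 = 0 → write 0
  0×2 = 0 → write 0
  0×2 = 0 → write 0
  0×2 = 0 → write 0
  1×2 = 2 → write 0 carry 1
  0×2+1 = 1 → write 1
  0×2 = 0 → write 0
  1×2 = 2 → write 0 carry 1
  0×2+1 = 1 → write 1
  0×2 = 0 → write 0
  1×2 = 2 → write 0 carry 1
  remaining carry: 1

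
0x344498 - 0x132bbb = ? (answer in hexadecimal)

0x2118dd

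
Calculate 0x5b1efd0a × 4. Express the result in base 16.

0x16c7bf428

Multiply each base-16 digit by 4, carrying:
  a×4 = 40 → write 8 carry 2
  0×4+2 = 2 → write 2
  d×4 = 52 → write 4 carry 3
  f×4+3 = 63 → write f carry 3
  e×4+3 = 59 → write b carry 3
  1×4+3 = 7 → write 7
  b×4 = 44 → write c carry 2
  5×4+2 = 22 → write 6 carry 1
  remaining carry: 1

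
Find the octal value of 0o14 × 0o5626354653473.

Multiply each base-8 digit by 12, carrying:
  3×12 = 36 → write 4 carry 4
  7×12+4 = 88 → write 0 carry 11
  4×12+11 = 59 → write 3 carry 7
  3×12+7 = 43 → write 3 carry 5
  5×12+5 = 65 → write 1 carry 8
  6×12+8 = 80 → write 0 carry 10
  4×12+10 = 58 → write 2 carry 7
  5×12+7 = 67 → write 3 carry 8
  3×12+8 = 44 → write 4 carry 5
  6×12+5 = 77 → write 5 carry 9
  2×12+9 = 33 → write 1 carry 4
  6×12+4 = 76 → write 4 carry 9
  5×12+9 = 69 → write 5 carry 8
  remaining carry: 10

0o105415432013304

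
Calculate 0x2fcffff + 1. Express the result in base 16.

0x2fd0000

The trailing 4 digits are F (max in base 16), so adding 1 cascades: they roll to 0 and the next digit up increments.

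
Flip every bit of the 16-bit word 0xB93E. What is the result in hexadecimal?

Each hex digit d becomes F−d:
  B→4, 9→6, 3→C, E→1

0x46C1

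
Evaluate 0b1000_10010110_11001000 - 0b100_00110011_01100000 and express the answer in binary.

0b1000110001101101000

Subtract column by column in base 2:
  0-0 → 0
  0-0 → 0
  0-0 → 0
  1-0 → 1
  0-0 → 0
  0-1 → 1 (borrow)
  1-1-1 → 1 (borrow)
  1-0-1 → 0
  0-1 → 1 (borrow)
  1-1-1 → 1 (borrow)
  1-0-1 → 0
  0-0 → 0
  1-1 → 0
  0-1 → 1 (borrow)
  0-0-1 → 1 (borrow)
  1-0-1 → 0
  0-0 → 0
  0-0 → 0
  0-1 → 1 (borrow)
  1-0-1 → 0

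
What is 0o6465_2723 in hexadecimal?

0xD355D3

Each octal digit is 3 bits: 6=110 4=100 6=110 5=101 2=010 7=111 2=010 3=011.
Group the bits into nibbles: 1101 0011 0101 0101 1101 0011 → D355D3.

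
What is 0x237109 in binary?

Expand each hex digit to 4 bits: 2=0010 3=0011 7=0111 1=0001 0=0000 9=1001.

0b1000110111000100001001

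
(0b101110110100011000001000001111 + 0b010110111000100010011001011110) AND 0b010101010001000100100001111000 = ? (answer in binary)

Add column by column in base 2, right to left:
  1+0 = 1
  1+1 = 0 carry 1
  1+1+1 = 1 carry 1
  1+1+1 = 1 carry 1
  0+1+1 = 0 carry 1
  0+0+1 = 1
  0+1 = 1
  0+0 = 0
  0+0 = 0
  1+1 = 0 carry 1
  0+1+1 = 0 carry 1
  0+0+1 = 1
  0+0 = 0
  0+1 = 1
  0+0 = 0
  1+0 = 1
  1+0 = 1
  0+1 = 1
  0+0 = 0
  0+0 = 0
  1+0 = 1
  0+1 = 1
  1+1 = 0 carry 1
  1+1+1 = 1 carry 1
  0+0+1 = 1
  1+1 = 0 carry 1
  1+1+1 = 1 carry 1
  1+0+1 = 0 carry 1
  0+1+1 = 0 carry 1
  1+0+1 = 0 carry 1
  final carry 1
Sum = 0b1000101101100111010100001101101; now AND with 0b010101010001000100100001111000:
  1000101101100111010100001101101
& 0010101010001000100100001111000
= 0000101000000000000100001101000

0b101000000000000100001101000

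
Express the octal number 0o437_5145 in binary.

0b100011111101001100101

Each octal digit is 3 bits: 4=100 3=011 7=111 5=101 1=001 4=100 5=101.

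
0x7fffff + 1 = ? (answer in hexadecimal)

0x800000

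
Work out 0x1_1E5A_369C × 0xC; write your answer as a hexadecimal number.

Multiply each base-16 digit by 12, carrying:
  C×12 = 144 → write 0 carry 9
  9×12+9 = 117 → write 5 carry 7
  6×12+7 = 79 → write F carry 4
  3×12+4 = 40 → write 8 carry 2
  A×12+2 = 122 → write A carry 7
  5×12+7 = 67 → write 3 carry 4
  E×12+4 = 172 → write C carry 10
  1×12+10 = 22 → write 6 carry 1
  1×12+1 = 13 → write D

0xD6C3A8F50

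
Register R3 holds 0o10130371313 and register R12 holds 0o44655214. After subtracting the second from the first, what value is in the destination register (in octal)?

0o10063514077

Subtract column by column in base 8:
  3-4 → 7 (borrow)
  1-1-1 → 7 (borrow)
  3-2-1 → 0
  1-5 → 4 (borrow)
  7-5-1 → 1
  3-6 → 5 (borrow)
  0-4-1 → 3 (borrow)
  3-4-1 → 6 (borrow)
  1-0-1 → 0
  0-0 → 0
  1-0 → 1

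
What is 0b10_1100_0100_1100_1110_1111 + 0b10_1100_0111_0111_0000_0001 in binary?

0b10110001100001111110000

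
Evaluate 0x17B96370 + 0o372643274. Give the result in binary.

0b11011101001001010101000101100

0x17B96370 = 0b10111101110010110001101110000 in binary.
0o372643274 = 0b11111010110100011010111100 in binary.
Add column by column in base 2, right to left:
  0+0 = 0
  0+0 = 0
  0+1 = 1
  0+1 = 1
  1+1 = 0 carry 1
  1+1+1 = 1 carry 1
  1+0+1 = 0 carry 1
  0+1+1 = 0 carry 1
  1+0+1 = 0 carry 1
  1+1+1 = 1 carry 1
  0+1+1 = 0 carry 1
  0+0+1 = 1
  0+0 = 0
  1+0 = 1
  1+1 = 0 carry 1
  0+0+1 = 1
  1+1 = 0 carry 1
  0+1+1 = 0 carry 1
  0+0+1 = 1
  1+1 = 0 carry 1
  1+0+1 = 0 carry 1
  1+1+1 = 1 carry 1
  0+1+1 = 0 carry 1
  1+1+1 = 1 carry 1
  1+1+1 = 1 carry 1
  1+1+1 = 1 carry 1
  1+0+1 = 0 carry 1
  0+0+1 = 1
  1+0 = 1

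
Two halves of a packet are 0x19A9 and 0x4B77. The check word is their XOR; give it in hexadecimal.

0x52DE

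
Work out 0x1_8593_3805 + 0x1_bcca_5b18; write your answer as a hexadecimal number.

Add column by column in base 16, right to left:
  5+8 = d
  0+1 = 1
  8+b = 3 carry 1
  3+5+1 = 9
  3+a = d
  9+c = 5 carry 1
  5+c+1 = 2 carry 1
  8+b+1 = 4 carry 1
  1+1+1 = 3

0x3425d931d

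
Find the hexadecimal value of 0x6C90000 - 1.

The trailing 4 digits are 0, so subtracting 1 borrows through: they become F and the next digit up decrements.

0x6C8FFFF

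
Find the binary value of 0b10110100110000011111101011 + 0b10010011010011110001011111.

Add column by column in base 2, right to left:
  1+1 = 0 carry 1
  1+1+1 = 1 carry 1
  0+1+1 = 0 carry 1
  1+1+1 = 1 carry 1
  0+1+1 = 0 carry 1
  1+0+1 = 0 carry 1
  1+1+1 = 1 carry 1
  1+0+1 = 0 carry 1
  1+0+1 = 0 carry 1
  1+0+1 = 0 carry 1
  1+1+1 = 1 carry 1
  0+1+1 = 0 carry 1
  0+1+1 = 0 carry 1
  0+1+1 = 0 carry 1
  0+0+1 = 1
  0+0 = 0
  1+1 = 0 carry 1
  1+0+1 = 0 carry 1
  0+1+1 = 0 carry 1
  0+1+1 = 0 carry 1
  1+0+1 = 0 carry 1
  0+0+1 = 1
  1+1 = 0 carry 1
  1+0+1 = 0 carry 1
  0+0+1 = 1
  1+1 = 0 carry 1
  final carry 1

0b101001000000100010001001010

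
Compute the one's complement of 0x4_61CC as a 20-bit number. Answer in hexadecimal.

0xB9E33

Each hex digit d becomes F−d:
  4→B, 6→9, 1→E, C→3, C→3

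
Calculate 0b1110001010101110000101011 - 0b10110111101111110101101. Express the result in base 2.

0b1011010010111110001111110

Subtract column by column in base 2:
  1-1 → 0
  1-0 → 1
  0-1 → 1 (borrow)
  1-1-1 → 1 (borrow)
  0-0-1 → 1 (borrow)
  1-1-1 → 1 (borrow)
  0-0-1 → 1 (borrow)
  0-1-1 → 0 (borrow)
  0-1-1 → 0 (borrow)
  0-1-1 → 0 (borrow)
  1-1-1 → 1 (borrow)
  1-1-1 → 1 (borrow)
  1-1-1 → 1 (borrow)
  0-0-1 → 1 (borrow)
  1-1-1 → 1 (borrow)
  0-1-1 → 0 (borrow)
  1-1-1 → 1 (borrow)
  0-1-1 → 0 (borrow)
  1-0-1 → 0
  0-1 → 1 (borrow)
  0-1-1 → 0 (borrow)
  0-0-1 → 1 (borrow)
  1-1-1 → 1 (borrow)
  1-0-1 → 0
  1-0 → 1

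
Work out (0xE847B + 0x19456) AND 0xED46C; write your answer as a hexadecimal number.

Add column by column in base 16, right to left:
  B+6 = 1 carry 1
  7+5+1 = D
  4+4 = 8
  8+9 = 1 carry 1
  E+1+1 = 0 carry 1
  final carry 1
Sum = 0x1018D1; now AND with 0xED46C:
  1&0=0, 0&E=0, 1&D=1, 8&4=0, D&6=4, 1&C=0

0x1040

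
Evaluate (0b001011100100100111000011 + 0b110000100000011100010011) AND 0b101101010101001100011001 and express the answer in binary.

0b101100000101000000010000

Add column by column in base 2, right to left:
  1+1 = 0 carry 1
  1+1+1 = 1 carry 1
  0+0+1 = 1
  0+0 = 0
  0+1 = 1
  0+0 = 0
  1+0 = 1
  1+0 = 1
  1+1 = 0 carry 1
  0+1+1 = 0 carry 1
  0+1+1 = 0 carry 1
  1+0+1 = 0 carry 1
  0+0+1 = 1
  0+0 = 0
  1+0 = 1
  0+0 = 0
  0+0 = 0
  1+1 = 0 carry 1
  1+0+1 = 0 carry 1
  1+0+1 = 0 carry 1
  0+0+1 = 1
  1+0 = 1
  0+1 = 1
  0+1 = 1
Sum = 0b111100000101000011010110; now AND with 0b101101010101001100011001:
  111100000101000011010110
& 101101010101001100011001
= 101100000101000000010000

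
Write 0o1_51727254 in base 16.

0x1A7AEAC

Each octal digit is 3 bits: 1=001 5=101 1=001 7=111 2=010 7=111 2=010 5=101 4=100.
Group the bits into nibbles: 0001 1010 0111 1010 1110 1010 1100 → 1A7AEAC.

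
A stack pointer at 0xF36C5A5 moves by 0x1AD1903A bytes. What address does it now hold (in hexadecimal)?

Add column by column in base 16, right to left:
  5+A = F
  A+3 = D
  5+0 = 5
  C+9 = 5 carry 1
  6+1+1 = 8
  3+D = 0 carry 1
  F+A+1 = A carry 1
  0+1+1 = 2

0x2A0855DF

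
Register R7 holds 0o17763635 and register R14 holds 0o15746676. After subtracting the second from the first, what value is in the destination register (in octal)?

0o2014737

Subtract column by column in base 8:
  5-6 → 7 (borrow)
  3-7-1 → 3 (borrow)
  6-6-1 → 7 (borrow)
  3-6-1 → 4 (borrow)
  6-4-1 → 1
  7-7 → 0
  7-5 → 2
  1-1 → 0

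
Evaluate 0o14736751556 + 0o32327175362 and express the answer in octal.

0o47266147140

Add column by column in base 8, right to left:
  6+2 = 0 carry 1
  5+6+1 = 4 carry 1
  5+3+1 = 1 carry 1
  1+5+1 = 7
  5+7 = 4 carry 1
  7+1+1 = 1 carry 1
  6+7+1 = 6 carry 1
  3+2+1 = 6
  7+3 = 2 carry 1
  4+2+1 = 7
  1+3 = 4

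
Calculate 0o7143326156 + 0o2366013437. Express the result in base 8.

Add column by column in base 8, right to left:
  6+7 = 5 carry 1
  5+3+1 = 1 carry 1
  1+4+1 = 6
  6+3 = 1 carry 1
  2+1+1 = 4
  3+0 = 3
  3+6 = 1 carry 1
  4+6+1 = 3 carry 1
  1+3+1 = 5
  7+2 = 1 carry 1
  final carry 1

0o11531341615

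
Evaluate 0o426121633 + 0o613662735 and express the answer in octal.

0o1242004570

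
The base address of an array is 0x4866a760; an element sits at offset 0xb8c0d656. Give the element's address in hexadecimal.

Add column by column in base 16, right to left:
  0+6 = 6
  6+5 = b
  7+6 = d
  a+d = 7 carry 1
  6+0+1 = 7
  6+c = 2 carry 1
  8+8+1 = 1 carry 1
  4+b+1 = 0 carry 1
  final carry 1

0x101277db6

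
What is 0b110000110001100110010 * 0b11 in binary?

0b10010010010100110010110

Multiply each base-2 digit by 3, carrying:
  0×3 = 0 → write 0
  1×3 = 3 → write 1 carry 1
  0×3+1 = 1 → write 1
  0×3 = 0 → write 0
  1×3 = 3 → write 1 carry 1
  1×3+1 = 4 → write 0 carry 2
  0×3+2 = 2 → write 0 carry 1
  0×3+1 = 1 → write 1
  1×3 = 3 → write 1 carry 1
  1×3+1 = 4 → write 0 carry 2
  0×3+2 = 2 → write 0 carry 1
  0×3+1 = 1 → write 1
  0×3 = 0 → write 0
  1×3 = 3 → write 1 carry 1
  1×3+1 = 4 → write 0 carry 2
  0×3+2 = 2 → write 0 carry 1
  0×3+1 = 1 → write 1
  0×3 = 0 → write 0
  0×3 = 0 → write 0
  1×3 = 3 → write 1 carry 1
  1×3+1 = 4 → write 0 carry 2
  remaining carry: 10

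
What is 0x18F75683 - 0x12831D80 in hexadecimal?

Subtract column by column in base 16:
  3-0 → 3
  8-8 → 0
  6-D → 9 (borrow)
  5-1-1 → 3
  7-3 → 4
  F-8 → 7
  8-2 → 6
  1-1 → 0

0x6743903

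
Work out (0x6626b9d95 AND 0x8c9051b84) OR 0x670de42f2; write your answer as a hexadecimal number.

0x6626b9d95 AND 0x8c9051b84 = 0x040011984.
Then OR with 0x670de42f2.

0x670df5bf6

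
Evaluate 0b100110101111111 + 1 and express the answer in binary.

0b100110110000000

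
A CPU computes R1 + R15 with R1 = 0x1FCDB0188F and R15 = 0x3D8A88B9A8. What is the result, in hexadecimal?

Add column by column in base 16, right to left:
  F+8 = 7 carry 1
  8+A+1 = 3 carry 1
  8+9+1 = 2 carry 1
  1+B+1 = D
  0+8 = 8
  B+8 = 3 carry 1
  D+A+1 = 8 carry 1
  C+8+1 = 5 carry 1
  F+D+1 = D carry 1
  1+3+1 = 5

0x5D5838D237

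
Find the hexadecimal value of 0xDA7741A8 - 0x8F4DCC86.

0x4B297522

Subtract column by column in base 16:
  8-6 → 2
  A-8 → 2
  1-C → 5 (borrow)
  4-C-1 → 7 (borrow)
  7-D-1 → 9 (borrow)
  7-4-1 → 2
  A-F → B (borrow)
  D-8-1 → 4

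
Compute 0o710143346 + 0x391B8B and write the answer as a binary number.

0b111010110011110001001110001

0o710143346 = 0b111001000001100011011100110 in binary.
0x391B8B = 0b1110010001101110001011 in binary.
Add column by column in base 2, right to left:
  0+1 = 1
  1+1 = 0 carry 1
  1+0+1 = 0 carry 1
  0+1+1 = 0 carry 1
  0+0+1 = 1
  1+0 = 1
  1+0 = 1
  1+1 = 0 carry 1
  0+1+1 = 0 carry 1
  1+1+1 = 1 carry 1
  1+0+1 = 0 carry 1
  0+1+1 = 0 carry 1
  0+1+1 = 0 carry 1
  0+0+1 = 1
  1+0 = 1
  1+0 = 1
  0+1 = 1
  0+0 = 0
  0+0 = 0
  0+1 = 1
  0+1 = 1
  1+1 = 0 carry 1
  0+0+1 = 1
  0+0 = 0
  1+0 = 1
  1+0 = 1
  1+0 = 1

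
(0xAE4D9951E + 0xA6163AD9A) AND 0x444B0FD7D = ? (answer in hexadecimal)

Add column by column in base 16, right to left:
  E+A = 8 carry 1
  1+9+1 = B
  5+D = 2 carry 1
  9+A+1 = 4 carry 1
  9+3+1 = D
  D+6 = 3 carry 1
  4+1+1 = 6
  E+6 = 4 carry 1
  A+A+1 = 5 carry 1
  final carry 1
Sum = 0x15463D42B8; now AND with 0x444B0FD7D:
  1&0=0, 5&4=4, 4&4=4, 6&4=4, 3&B=3, D&0=0, 4&F=4, 2&D=0, B&7=3, 8&D=8

0x444304038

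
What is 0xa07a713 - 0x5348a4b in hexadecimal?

Subtract column by column in base 16:
  3-b → 8 (borrow)
  1-4-1 → c (borrow)
  7-a-1 → c (borrow)
  a-8-1 → 1
  7-4 → 3
  0-3 → d (borrow)
  a-5-1 → 4

0x4d31cc8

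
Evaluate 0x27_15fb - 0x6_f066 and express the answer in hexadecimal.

0x202595

Subtract column by column in base 16:
  b-6 → 5
  f-6 → 9
  5-0 → 5
  1-f → 2 (borrow)
  7-6-1 → 0
  2-0 → 2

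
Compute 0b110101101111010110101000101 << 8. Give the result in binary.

Left shift by 8: append 8 zero bits.

0b11010110111101011010100010100000000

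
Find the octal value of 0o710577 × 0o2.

Multiply each base-8 digit by 2, carrying:
  7×2 = 14 → write 6 carry 1
  7×2+1 = 15 → write 7 carry 1
  5×2+1 = 11 → write 3 carry 1
  0×2+1 = 1 → write 1
  1×2 = 2 → write 2
  7×2 = 14 → write 6 carry 1
  remaining carry: 1

0o1621376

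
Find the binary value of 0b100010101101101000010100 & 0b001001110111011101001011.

AND bit by bit (1 only where both bits are 1):
  100010101101101000010100
& 001001110111011101001011
= 000000100101001000000000

0b000000100101001000000000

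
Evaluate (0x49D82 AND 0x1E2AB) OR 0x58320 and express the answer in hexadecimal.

0x49D82 AND 0x1E2AB = 0x08082.
Then OR with 0x58320.

0x583A2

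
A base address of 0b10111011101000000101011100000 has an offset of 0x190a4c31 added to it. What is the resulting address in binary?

0x190a4c31 = 0b11001000010100100110000110001 in binary.
Add column by column in base 2, right to left:
  0+1 = 1
  0+0 = 0
  0+0 = 0
  0+0 = 0
  0+1 = 1
  1+1 = 0 carry 1
  1+0+1 = 0 carry 1
  1+0+1 = 0 carry 1
  0+0+1 = 1
  1+0 = 1
  0+1 = 1
  1+1 = 0 carry 1
  0+0+1 = 1
  0+0 = 0
  0+1 = 1
  0+0 = 0
  0+0 = 0
  0+1 = 1
  1+0 = 1
  0+1 = 1
  1+0 = 1
  1+0 = 1
  1+0 = 1
  0+0 = 0
  1+1 = 0 carry 1
  1+0+1 = 0 carry 1
  1+0+1 = 0 carry 1
  0+1+1 = 0 carry 1
  1+1+1 = 1 carry 1
  final carry 1

0b110000011111100101011100010001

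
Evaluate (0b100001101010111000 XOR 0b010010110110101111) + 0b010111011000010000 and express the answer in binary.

First 0b100001101010111000 XOR 0b010010110110101111 = 0b110011011100010111.
Add column by column in base 2, right to left:
  1+0 = 1
  1+0 = 1
  1+0 = 1
  0+0 = 0
  1+1 = 0 carry 1
  0+0+1 = 1
  0+0 = 0
  0+0 = 0
  1+0 = 1
  1+1 = 0 carry 1
  1+1+1 = 1 carry 1
  0+0+1 = 1
  1+1 = 0 carry 1
  1+1+1 = 1 carry 1
  0+1+1 = 0 carry 1
  0+0+1 = 1
  1+1 = 0 carry 1
  1+0+1 = 0 carry 1
  final carry 1

0b1001010110100100111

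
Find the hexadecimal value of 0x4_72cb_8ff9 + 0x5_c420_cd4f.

0xa36ec5d48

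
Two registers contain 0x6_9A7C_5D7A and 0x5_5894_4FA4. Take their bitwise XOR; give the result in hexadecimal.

0x3C2E812DE

XOR each hex digit independently (no carries):
  6^5=3, 9^5=C, A^8=2, 7^9=E, C^4=8, 5^4=1, D^F=2, 7^A=D, A^4=E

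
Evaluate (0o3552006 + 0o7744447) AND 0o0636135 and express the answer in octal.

Add column by column in base 8, right to left:
  6+7 = 5 carry 1
  0+4+1 = 5
  0+4 = 4
  2+4 = 6
  5+4 = 1 carry 1
  5+7+1 = 5 carry 1
  3+7+1 = 3 carry 1
  final carry 1
Sum = 0o13516455; now AND with 0o0636135:
  1&0=0, 3&0=0, 5&6=4, 1&3=1, 6&6=6, 4&1=0, 5&3=1, 5&5=5

0o416015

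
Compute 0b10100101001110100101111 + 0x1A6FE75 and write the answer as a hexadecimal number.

0b10100101001110100101111 = 0x529D2F in hexadecimal.
Add column by column in base 16, right to left:
  F+5 = 4 carry 1
  2+7+1 = A
  D+E = B carry 1
  9+F+1 = 9 carry 1
  2+6+1 = 9
  5+A = F
  0+1 = 1

0x1F99BA4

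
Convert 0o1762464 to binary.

Each octal digit is 3 bits: 1=001 7=111 6=110 2=010 4=100 6=110 4=100.

0b1111110010100110100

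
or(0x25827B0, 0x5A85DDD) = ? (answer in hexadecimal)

0x7F87FFD

OR each hex digit independently (no carries):
  2|5=7, 5|A=F, 8|8=8, 2|5=7, 7|D=F, B|D=F, 0|D=D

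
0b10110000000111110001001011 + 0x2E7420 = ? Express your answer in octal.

0b10110000000111110001001011 = 0o260076113 in octal.
0x2E7420 = 0o13472040 in octal.
Add column by column in base 8, right to left:
  3+0 = 3
  1+4 = 5
  1+0 = 1
  6+2 = 0 carry 1
  7+7+1 = 7 carry 1
  0+4+1 = 5
  0+3 = 3
  6+1 = 7
  2+0 = 2

0o273570153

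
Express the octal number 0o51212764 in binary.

Each octal digit is 3 bits: 5=101 1=001 2=010 1=001 2=010 7=111 6=110 4=100.

0b101001010001010111110100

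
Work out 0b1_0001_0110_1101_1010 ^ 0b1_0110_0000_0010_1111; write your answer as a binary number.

XOR bit by bit (1 where the bits differ):
  10001011011011010
^ 10110000000101111
= 00111011011110101

0b00111011011110101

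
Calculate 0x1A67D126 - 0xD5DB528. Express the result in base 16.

0xD0A1BFE

Subtract column by column in base 16:
  6-8 → E (borrow)
  2-2-1 → F (borrow)
  1-5-1 → B (borrow)
  D-B-1 → 1
  7-D → A (borrow)
  6-5-1 → 0
  A-D → D (borrow)
  1-0-1 → 0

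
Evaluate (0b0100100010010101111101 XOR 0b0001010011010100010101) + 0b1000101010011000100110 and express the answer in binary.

0b1110011011011010001110

First 0b0100100010010101111101 XOR 0b0001010011010100010101 = 0b0101110001000001101000.
Add column by column in base 2, right to left:
  0+0 = 0
  0+1 = 1
  0+1 = 1
  1+0 = 1
  0+0 = 0
  1+1 = 0 carry 1
  1+0+1 = 0 carry 1
  0+0+1 = 1
  0+0 = 0
  0+1 = 1
  0+1 = 1
  0+0 = 0
  1+0 = 1
  0+1 = 1
  0+0 = 0
  0+1 = 1
  1+0 = 1
  1+1 = 0 carry 1
  1+0+1 = 0 carry 1
  0+0+1 = 1
  1+0 = 1
  0+1 = 1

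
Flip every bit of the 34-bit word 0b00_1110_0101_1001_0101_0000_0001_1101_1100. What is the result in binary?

Invert each bit: 0011100101100101010000000111011100 → 1100011010011010101111111000100011.

0b1100011010011010101111111000100011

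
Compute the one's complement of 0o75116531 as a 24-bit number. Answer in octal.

0o02661246

Each oct digit d becomes 7−d:
  7→0, 5→2, 1→6, 1→6, 6→1, 5→2, 3→4, 1→6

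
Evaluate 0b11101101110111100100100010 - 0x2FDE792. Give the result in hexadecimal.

0xB99190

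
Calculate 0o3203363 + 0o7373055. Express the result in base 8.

Add column by column in base 8, right to left:
  3+5 = 0 carry 1
  6+5+1 = 4 carry 1
  3+0+1 = 4
  3+3 = 6
  0+7 = 7
  2+3 = 5
  3+7 = 2 carry 1
  final carry 1

0o12576440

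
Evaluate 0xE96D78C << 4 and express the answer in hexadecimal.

0xE96D78C0

Shifting left by 4 bits = 1 hex digit: append 1 zero.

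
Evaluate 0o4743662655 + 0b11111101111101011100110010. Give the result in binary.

0o4743662655 = 0b100111100011110110010110101101 in binary.
Add column by column in base 2, right to left:
  1+0 = 1
  0+1 = 1
  1+0 = 1
  1+0 = 1
  0+1 = 1
  1+1 = 0 carry 1
  0+0+1 = 1
  1+0 = 1
  1+1 = 0 carry 1
  0+1+1 = 0 carry 1
  1+1+1 = 1 carry 1
  0+0+1 = 1
  0+1 = 1
  1+0 = 1
  1+1 = 0 carry 1
  0+1+1 = 0 carry 1
  1+1+1 = 1 carry 1
  1+1+1 = 1 carry 1
  1+1+1 = 1 carry 1
  1+0+1 = 0 carry 1
  0+1+1 = 0 carry 1
  0+1+1 = 0 carry 1
  0+1+1 = 0 carry 1
  1+1+1 = 1 carry 1
  1+1+1 = 1 carry 1
  1+1+1 = 1 carry 1
  1+0+1 = 0 carry 1
  0+0+1 = 1
  0+0 = 0
  1+0 = 1

0b101011100001110011110011011111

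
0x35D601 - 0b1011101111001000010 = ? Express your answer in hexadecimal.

0x2FF7BF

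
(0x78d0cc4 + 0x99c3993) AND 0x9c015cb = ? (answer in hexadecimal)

Add column by column in base 16, right to left:
  4+3 = 7
  c+9 = 5 carry 1
  c+9+1 = 6 carry 1
  0+3+1 = 4
  d+c = 9 carry 1
  8+9+1 = 2 carry 1
  7+9+1 = 1 carry 1
  final carry 1
Sum = 0x11294657; now AND with 0x9c015cb:
  1&0=0, 1&9=1, 2&c=0, 9&0=0, 4&1=0, 6&5=4, 5&c=4, 7&b=3

0x1000443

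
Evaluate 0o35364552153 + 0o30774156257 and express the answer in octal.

0o66360730432

Add column by column in base 8, right to left:
  3+7 = 2 carry 1
  5+5+1 = 3 carry 1
  1+2+1 = 4
  2+6 = 0 carry 1
  5+5+1 = 3 carry 1
  5+1+1 = 7
  4+4 = 0 carry 1
  6+7+1 = 6 carry 1
  3+7+1 = 3 carry 1
  5+0+1 = 6
  3+3 = 6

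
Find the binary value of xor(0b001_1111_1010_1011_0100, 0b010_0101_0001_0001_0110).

0b0111010101110100010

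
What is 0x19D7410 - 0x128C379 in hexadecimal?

0x74B097

Subtract column by column in base 16:
  0-9 → 7 (borrow)
  1-7-1 → 9 (borrow)
  4-3-1 → 0
  7-C → B (borrow)
  D-8-1 → 4
  9-2 → 7
  1-1 → 0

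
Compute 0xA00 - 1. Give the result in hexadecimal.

0x9FF

The trailing 2 digits are 0, so subtracting 1 borrows through: they become F and the next digit up decrements.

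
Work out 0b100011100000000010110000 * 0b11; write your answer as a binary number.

Multiply each base-2 digit by 3, carrying:
  0×3 = 0 → write 0
  0×3 = 0 → write 0
  0×3 = 0 → write 0
  0×3 = 0 → write 0
  1×3 = 3 → write 1 carry 1
  1×3+1 = 4 → write 0 carry 2
  0×3+2 = 2 → write 0 carry 1
  1×3+1 = 4 → write 0 carry 2
  0×3+2 = 2 → write 0 carry 1
  0×3+1 = 1 → write 1
  0×3 = 0 → write 0
  0×3 = 0 → write 0
  0×3 = 0 → write 0
  0×3 = 0 → write 0
  0×3 = 0 → write 0
  0×3 = 0 → write 0
  0×3 = 0 → write 0
  1×3 = 3 → write 1 carry 1
  1×3+1 = 4 → write 0 carry 2
  1×3+2 = 5 → write 1 carry 2
  0×3+2 = 2 → write 0 carry 1
  0×3+1 = 1 → write 1
  0×3 = 0 → write 0
  1×3 = 3 → write 1 carry 1
  remaining carry: 1

0b1101010100000001000010000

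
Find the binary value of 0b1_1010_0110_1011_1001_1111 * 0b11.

0b10011110100001011011101

Multiply each base-2 digit by 3, carrying:
  1×3 = 3 → write 1 carry 1
  1×3+1 = 4 → write 0 carry 2
  1×3+2 = 5 → write 1 carry 2
  1×3+2 = 5 → write 1 carry 2
  1×3+2 = 5 → write 1 carry 2
  0×3+2 = 2 → write 0 carry 1
  0×3+1 = 1 → write 1
  1×3 = 3 → write 1 carry 1
  1×3+1 = 4 → write 0 carry 2
  1×3+2 = 5 → write 1 carry 2
  0×3+2 = 2 → write 0 carry 1
  1×3+1 = 4 → write 0 carry 2
  0×3+2 = 2 → write 0 carry 1
  1×3+1 = 4 → write 0 carry 2
  1×3+2 = 5 → write 1 carry 2
  0×3+2 = 2 → write 0 carry 1
  0×3+1 = 1 → write 1
  1×3 = 3 → write 1 carry 1
  0×3+1 = 1 → write 1
  1×3 = 3 → write 1 carry 1
  1×3+1 = 4 → write 0 carry 2
  remaining carry: 10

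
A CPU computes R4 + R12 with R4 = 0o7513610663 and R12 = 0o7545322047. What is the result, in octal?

0o17261132732

Add column by column in base 8, right to left:
  3+7 = 2 carry 1
  6+4+1 = 3 carry 1
  6+0+1 = 7
  0+2 = 2
  1+2 = 3
  6+3 = 1 carry 1
  3+5+1 = 1 carry 1
  1+4+1 = 6
  5+5 = 2 carry 1
  7+7+1 = 7 carry 1
  final carry 1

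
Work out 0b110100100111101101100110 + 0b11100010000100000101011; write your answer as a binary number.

Add column by column in base 2, right to left:
  0+1 = 1
  1+1 = 0 carry 1
  1+0+1 = 0 carry 1
  0+1+1 = 0 carry 1
  0+0+1 = 1
  1+1 = 0 carry 1
  1+0+1 = 0 carry 1
  0+0+1 = 1
  1+0 = 1
  1+0 = 1
  0+0 = 0
  1+1 = 0 carry 1
  1+0+1 = 0 carry 1
  1+0+1 = 0 carry 1
  1+0+1 = 0 carry 1
  0+0+1 = 1
  0+1 = 1
  1+0 = 1
  0+0 = 0
  0+0 = 0
  1+1 = 0 carry 1
  0+1+1 = 0 carry 1
  1+1+1 = 1 carry 1
  1+0+1 = 0 carry 1
  final carry 1

0b1010000111000001110010001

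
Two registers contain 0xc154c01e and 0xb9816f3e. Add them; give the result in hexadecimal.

0x17ad62f5c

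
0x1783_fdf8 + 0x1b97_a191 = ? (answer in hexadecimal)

Add column by column in base 16, right to left:
  8+1 = 9
  f+9 = 8 carry 1
  d+1+1 = f
  f+a = 9 carry 1
  3+7+1 = b
  8+9 = 1 carry 1
  7+b+1 = 3 carry 1
  1+1+1 = 3

0x331b9f89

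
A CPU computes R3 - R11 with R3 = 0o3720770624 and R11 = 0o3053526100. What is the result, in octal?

0o645242524

Subtract column by column in base 8:
  4-0 → 4
  2-0 → 2
  6-1 → 5
  0-6 → 2 (borrow)
  7-2-1 → 4
  7-5 → 2
  0-3 → 5 (borrow)
  2-5-1 → 4 (borrow)
  7-0-1 → 6
  3-3 → 0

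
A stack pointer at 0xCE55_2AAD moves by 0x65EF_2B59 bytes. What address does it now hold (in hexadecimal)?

Add column by column in base 16, right to left:
  D+9 = 6 carry 1
  A+5+1 = 0 carry 1
  A+B+1 = 6 carry 1
  2+2+1 = 5
  5+F = 4 carry 1
  5+E+1 = 4 carry 1
  E+5+1 = 4 carry 1
  C+6+1 = 3 carry 1
  final carry 1

0x134445606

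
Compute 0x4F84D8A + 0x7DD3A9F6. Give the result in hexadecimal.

0x82CBF780

Add column by column in base 16, right to left:
  A+6 = 0 carry 1
  8+F+1 = 8 carry 1
  D+9+1 = 7 carry 1
  4+A+1 = F
  8+3 = B
  F+D = C carry 1
  4+D+1 = 2 carry 1
  0+7+1 = 8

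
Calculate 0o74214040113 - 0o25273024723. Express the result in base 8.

Subtract column by column in base 8:
  3-3 → 0
  1-2 → 7 (borrow)
  1-7-1 → 1 (borrow)
  0-4-1 → 3 (borrow)
  4-2-1 → 1
  0-0 → 0
  4-3 → 1
  1-7 → 2 (borrow)
  2-2-1 → 7 (borrow)
  4-5-1 → 6 (borrow)
  7-2-1 → 4

0o46721013170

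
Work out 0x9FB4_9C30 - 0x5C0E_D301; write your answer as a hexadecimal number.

Subtract column by column in base 16:
  0-1 → F (borrow)
  3-0-1 → 2
  C-3 → 9
  9-D → C (borrow)
  4-E-1 → 5 (borrow)
  B-0-1 → A
  F-C → 3
  9-5 → 4

0x43A5C92F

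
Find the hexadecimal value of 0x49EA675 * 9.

Multiply each base-16 digit by 9, carrying:
  5×9 = 45 → write D carry 2
  7×9+2 = 65 → write 1 carry 4
  6×9+4 = 58 → write A carry 3
  A×9+3 = 93 → write D carry 5
  E×9+5 = 131 → write 3 carry 8
  9×9+8 = 89 → write 9 carry 5
  4×9+5 = 41 → write 9 carry 2
  remaining carry: 2

0x2993DA1D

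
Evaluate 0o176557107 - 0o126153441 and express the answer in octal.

Subtract column by column in base 8:
  7-1 → 6
  0-4 → 4 (borrow)
  1-4-1 → 4 (borrow)
  7-3-1 → 3
  5-5 → 0
  5-1 → 4
  6-6 → 0
  7-2 → 5
  1-1 → 0

0o50403446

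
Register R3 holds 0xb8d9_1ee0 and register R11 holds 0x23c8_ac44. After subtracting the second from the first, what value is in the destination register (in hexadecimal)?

0x9510729c

Subtract column by column in base 16:
  0-4 → c (borrow)
  e-4-1 → 9
  e-c → 2
  1-a → 7 (borrow)
  9-8-1 → 0
  d-c → 1
  8-3 → 5
  b-2 → 9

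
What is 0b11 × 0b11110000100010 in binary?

0b1011010001100110

Multiply each base-2 digit by 3, carrying:
  0×3 = 0 → write 0
  1×3 = 3 → write 1 carry 1
  0×3+1 = 1 → write 1
  0×3 = 0 → write 0
  0×3 = 0 → write 0
  1×3 = 3 → write 1 carry 1
  0×3+1 = 1 → write 1
  0×3 = 0 → write 0
  0×3 = 0 → write 0
  0×3 = 0 → write 0
  1×3 = 3 → write 1 carry 1
  1×3+1 = 4 → write 0 carry 2
  1×3+2 = 5 → write 1 carry 2
  1×3+2 = 5 → write 1 carry 2
  remaining carry: 10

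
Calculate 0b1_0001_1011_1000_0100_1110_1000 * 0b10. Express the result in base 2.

Multiply each base-2 digit by 2, carrying:
  0×2 = 0 → write 0
  0×2 = 0 → write 0
  0×2 = 0 → write 0
  1×2 = 2 → write 0 carry 1
  0×2+1 = 1 → write 1
  1×2 = 2 → write 0 carry 1
  1×2+1 = 3 → write 1 carry 1
  1×2+1 = 3 → write 1 carry 1
  0×2+1 = 1 → write 1
  0×2 = 0 → write 0
  1×2 = 2 → write 0 carry 1
  0×2+1 = 1 → write 1
  0×2 = 0 → write 0
  0×2 = 0 → write 0
  0×2 = 0 → write 0
  1×2 = 2 → write 0 carry 1
  1×2+1 = 3 → write 1 carry 1
  1×2+1 = 3 → write 1 carry 1
  0×2+1 = 1 → write 1
  1×2 = 2 → write 0 carry 1
  1×2+1 = 3 → write 1 carry 1
  0×2+1 = 1 → write 1
  0×2 = 0 → write 0
  0×2 = 0 → write 0
  1×2 = 2 → write 0 carry 1
  remaining carry: 1

0b10001101110000100111010000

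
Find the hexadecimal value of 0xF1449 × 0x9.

0x87B691

Multiply each base-16 digit by 9, carrying:
  9×9 = 81 → write 1 carry 5
  4×9+5 = 41 → write 9 carry 2
  4×9+2 = 38 → write 6 carry 2
  1×9+2 = 11 → write B
  F×9 = 135 → write 7 carry 8
  remaining carry: 8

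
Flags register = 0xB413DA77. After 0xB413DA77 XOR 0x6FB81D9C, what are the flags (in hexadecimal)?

XOR each hex digit independently (no carries):
  B^6=D, 4^F=B, 1^B=A, 3^8=B, D^1=C, A^D=7, 7^9=E, 7^C=B

0xDBABC7EB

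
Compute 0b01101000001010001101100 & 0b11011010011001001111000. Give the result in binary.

0b01001000001000001101000

AND bit by bit (1 only where both bits are 1):
  01101000001010001101100
& 11011010011001001111000
= 01001000001000001101000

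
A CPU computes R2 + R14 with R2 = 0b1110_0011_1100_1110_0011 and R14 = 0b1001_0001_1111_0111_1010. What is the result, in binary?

Add column by column in base 2, right to left:
  1+0 = 1
  1+1 = 0 carry 1
  0+0+1 = 1
  0+1 = 1
  0+1 = 1
  1+1 = 0 carry 1
  1+1+1 = 1 carry 1
  1+0+1 = 0 carry 1
  0+1+1 = 0 carry 1
  0+1+1 = 0 carry 1
  1+1+1 = 1 carry 1
  1+1+1 = 1 carry 1
  1+1+1 = 1 carry 1
  1+0+1 = 0 carry 1
  0+0+1 = 1
  0+0 = 0
  0+1 = 1
  1+0 = 1
  1+0 = 1
  1+1 = 0 carry 1
  final carry 1

0b101110101110001011101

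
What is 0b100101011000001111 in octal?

0o453017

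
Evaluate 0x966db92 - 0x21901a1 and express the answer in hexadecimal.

Subtract column by column in base 16:
  2-1 → 1
  9-a → f (borrow)
  b-1-1 → 9
  d-0 → d
  6-9 → d (borrow)
  6-1-1 → 4
  9-2 → 7

0x74dd9f1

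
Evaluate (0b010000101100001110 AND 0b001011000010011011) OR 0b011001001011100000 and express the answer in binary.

0b010000101100001110 AND 0b001011000010011011 = 0b000000000000001010.
Then OR with 0b011001001011100000.

0b11001001011101010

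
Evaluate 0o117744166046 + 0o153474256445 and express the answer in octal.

Add column by column in base 8, right to left:
  6+5 = 3 carry 1
  4+4+1 = 1 carry 1
  0+4+1 = 5
  6+6 = 4 carry 1
  6+5+1 = 4 carry 1
  1+2+1 = 4
  4+4 = 0 carry 1
  4+7+1 = 4 carry 1
  7+4+1 = 4 carry 1
  7+3+1 = 3 carry 1
  1+5+1 = 7
  1+1 = 2

0o273440444513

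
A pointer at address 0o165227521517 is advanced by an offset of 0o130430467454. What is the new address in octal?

Add column by column in base 8, right to left:
  7+4 = 3 carry 1
  1+5+1 = 7
  5+4 = 1 carry 1
  1+7+1 = 1 carry 1
  2+6+1 = 1 carry 1
  5+4+1 = 2 carry 1
  7+0+1 = 0 carry 1
  2+3+1 = 6
  2+4 = 6
  5+0 = 5
  6+3 = 1 carry 1
  1+1+1 = 3

0o315660211173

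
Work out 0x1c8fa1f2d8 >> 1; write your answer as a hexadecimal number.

1 bits is not a whole number of base-16 digits; in binary: 1110010001111101000011111001011011000 >> 1 = 111001000111110100001111100101101100.

0xe47d0f96c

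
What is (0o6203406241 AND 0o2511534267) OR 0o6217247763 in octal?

0o6203406241 AND 0o2511534267 = 0o2001404241.
Then OR with 0o6217247763.

0o6217647763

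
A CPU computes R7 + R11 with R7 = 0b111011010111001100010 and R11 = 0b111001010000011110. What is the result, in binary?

Add column by column in base 2, right to left:
  0+0 = 0
  1+1 = 0 carry 1
  0+1+1 = 0 carry 1
  0+1+1 = 0 carry 1
  0+1+1 = 0 carry 1
  1+0+1 = 0 carry 1
  1+0+1 = 0 carry 1
  0+0+1 = 1
  0+0 = 0
  1+0 = 1
  1+1 = 0 carry 1
  1+0+1 = 0 carry 1
  0+1+1 = 0 carry 1
  1+0+1 = 0 carry 1
  0+0+1 = 1
  1+1 = 0 carry 1
  1+1+1 = 1 carry 1
  0+1+1 = 0 carry 1
  1+0+1 = 0 carry 1
  1+0+1 = 0 carry 1
  1+0+1 = 0 carry 1
  final carry 1

0b1000010100001010000000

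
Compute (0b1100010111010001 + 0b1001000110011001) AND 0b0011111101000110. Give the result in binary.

Add column by column in base 2, right to left:
  1+1 = 0 carry 1
  0+0+1 = 1
  0+0 = 0
  0+1 = 1
  1+1 = 0 carry 1
  0+0+1 = 1
  1+0 = 1
  1+1 = 0 carry 1
  1+1+1 = 1 carry 1
  0+0+1 = 1
  1+0 = 1
  0+0 = 0
  0+1 = 1
  0+0 = 0
  1+0 = 1
  1+1 = 0 carry 1
  final carry 1
Sum = 0b10101011101101010; now AND with 0b0011111101000110:
  10101011101101010
& 00011111101000110
= 00001011101000010

0b1011101000010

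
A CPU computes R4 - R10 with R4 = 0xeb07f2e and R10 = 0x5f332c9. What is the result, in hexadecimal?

Subtract column by column in base 16:
  e-9 → 5
  2-c → 6 (borrow)
  f-2-1 → c
  7-3 → 4
  0-3 → d (borrow)
  b-f-1 → b (borrow)
  e-5-1 → 8

0x8bd4c65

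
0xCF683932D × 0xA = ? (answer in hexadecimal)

Multiply each base-16 digit by 10, carrying:
  D×10 = 130 → write 2 carry 8
  2×10+8 = 28 → write C carry 1
  3×10+1 = 31 → write F carry 1
  9×10+1 = 91 → write B carry 5
  3×10+5 = 35 → write 3 carry 2
  8×10+2 = 82 → write 2 carry 5
  6×10+5 = 65 → write 1 carry 4
  F×10+4 = 154 → write A carry 9
  C×10+9 = 129 → write 1 carry 8
  remaining carry: 8

0x81A123BFC2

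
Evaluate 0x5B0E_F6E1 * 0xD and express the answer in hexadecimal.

0x49FC2896D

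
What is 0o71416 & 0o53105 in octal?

0o51004

AND each oct digit independently (no carries):
  7&5=5, 1&3=1, 4&1=0, 1&0=0, 6&5=4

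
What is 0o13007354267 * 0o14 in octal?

0o204131424224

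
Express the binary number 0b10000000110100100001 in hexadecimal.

Group the bits into nibbles: 1000 0000 1101 0010 0001 → 80D21.

0x80D21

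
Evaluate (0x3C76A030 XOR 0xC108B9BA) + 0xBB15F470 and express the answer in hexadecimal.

First 0x3C76A030 XOR 0xC108B9BA = 0xFD7E198A.
Add column by column in base 16, right to left:
  A+0 = A
  8+7 = F
  9+4 = D
  1+F = 0 carry 1
  E+5+1 = 4 carry 1
  7+1+1 = 9
  D+B = 8 carry 1
  F+B+1 = B carry 1
  final carry 1

0x1B8940DFA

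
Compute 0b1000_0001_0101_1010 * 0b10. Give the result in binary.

Multiply each base-2 digit by 2, carrying:
  0×2 = 0 → write 0
  1×2 = 2 → write 0 carry 1
  0×2+1 = 1 → write 1
  1×2 = 2 → write 0 carry 1
  1×2+1 = 3 → write 1 carry 1
  0×2+1 = 1 → write 1
  1×2 = 2 → write 0 carry 1
  0×2+1 = 1 → write 1
  1×2 = 2 → write 0 carry 1
  0×2+1 = 1 → write 1
  0×2 = 0 → write 0
  0×2 = 0 → write 0
  0×2 = 0 → write 0
  0×2 = 0 → write 0
  0×2 = 0 → write 0
  1×2 = 2 → write 0 carry 1
  remaining carry: 1

0b10000001010110100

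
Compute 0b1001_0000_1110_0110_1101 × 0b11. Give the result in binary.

Multiply each base-2 digit by 3, carrying:
  1×3 = 3 → write 1 carry 1
  0×3+1 = 1 → write 1
  1×3 = 3 → write 1 carry 1
  1×3+1 = 4 → write 0 carry 2
  0×3+2 = 2 → write 0 carry 1
  1×3+1 = 4 → write 0 carry 2
  1×3+2 = 5 → write 1 carry 2
  0×3+2 = 2 → write 0 carry 1
  0×3+1 = 1 → write 1
  1×3 = 3 → write 1 carry 1
  1×3+1 = 4 → write 0 carry 2
  1×3+2 = 5 → write 1 carry 2
  0×3+2 = 2 → write 0 carry 1
  0×3+1 = 1 → write 1
  0×3 = 0 → write 0
  0×3 = 0 → write 0
  1×3 = 3 → write 1 carry 1
  0×3+1 = 1 → write 1
  0×3 = 0 → write 0
  1×3 = 3 → write 1 carry 1
  remaining carry: 1

0b110110010101101000111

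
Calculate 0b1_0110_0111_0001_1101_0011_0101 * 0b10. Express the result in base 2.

0b10110011100011101001101010

Multiply each base-2 digit by 2, carrying:
  1×2 = 2 → write 0 carry 1
  0×2+1 = 1 → write 1
  1×2 = 2 → write 0 carry 1
  0×2+1 = 1 → write 1
  1×2 = 2 → write 0 carry 1
  1×2+1 = 3 → write 1 carry 1
  0×2+1 = 1 → write 1
  0×2 = 0 → write 0
  1×2 = 2 → write 0 carry 1
  0×2+1 = 1 → write 1
  1×2 = 2 → write 0 carry 1
  1×2+1 = 3 → write 1 carry 1
  1×2+1 = 3 → write 1 carry 1
  0×2+1 = 1 → write 1
  0×2 = 0 → write 0
  0×2 = 0 → write 0
  1×2 = 2 → write 0 carry 1
  1×2+1 = 3 → write 1 carry 1
  1×2+1 = 3 → write 1 carry 1
  0×2+1 = 1 → write 1
  0×2 = 0 → write 0
  1×2 = 2 → write 0 carry 1
  1×2+1 = 3 → write 1 carry 1
  0×2+1 = 1 → write 1
  1×2 = 2 → write 0 carry 1
  remaining carry: 1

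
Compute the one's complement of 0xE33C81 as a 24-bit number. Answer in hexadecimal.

Each hex digit d becomes F−d:
  E→1, 3→C, 3→C, C→3, 8→7, 1→E

0x1CC37E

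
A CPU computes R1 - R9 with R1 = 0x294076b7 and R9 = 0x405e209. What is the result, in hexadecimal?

0x253a94ae

Subtract column by column in base 16:
  7-9 → e (borrow)
  b-0-1 → a
  6-2 → 4
  7-e → 9 (borrow)
  0-5-1 → a (borrow)
  4-0-1 → 3
  9-4 → 5
  2-0 → 2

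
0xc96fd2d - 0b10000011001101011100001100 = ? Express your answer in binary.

0xc96fd2d = 0b1100100101101111110100101101 in binary.
Subtract column by column in base 2:
  1-0 → 1
  0-0 → 0
  1-1 → 0
  1-1 → 0
  0-0 → 0
  1-0 → 1
  0-0 → 0
  0-0 → 0
  1-1 → 0
  0-1 → 1 (borrow)
  1-1-1 → 1 (borrow)
  1-0-1 → 0
  1-1 → 0
  1-0 → 1
  1-1 → 0
  1-1 → 0
  0-0 → 0
  1-0 → 1
  1-1 → 0
  0-1 → 1 (borrow)
  1-0-1 → 0
  0-0 → 0
  0-0 → 0
  1-0 → 1
  0-0 → 0
  0-1 → 1 (borrow)
  1-0-1 → 0
  1-0 → 1

0b1010100010100010011000100001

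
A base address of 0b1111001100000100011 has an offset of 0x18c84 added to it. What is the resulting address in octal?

0o2222247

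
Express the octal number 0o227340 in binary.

Each octal digit is 3 bits: 2=010 2=010 7=111 3=011 4=100 0=000.

0b10010111011100000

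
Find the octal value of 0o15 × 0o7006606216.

0o133127721466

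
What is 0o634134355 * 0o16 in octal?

Multiply each base-8 digit by 14, carrying:
  5×14 = 70 → write 6 carry 8
  5×14+8 = 78 → write 6 carry 9
  3×14+9 = 51 → write 3 carry 6
  4×14+6 = 62 → write 6 carry 7
  3×14+7 = 49 → write 1 carry 6
  1×14+6 = 20 → write 4 carry 2
  4×14+2 = 58 → write 2 carry 7
  3×14+7 = 49 → write 1 carry 6
  6×14+6 = 90 → write 2 carry 11
  remaining carry: 13

0o13212416366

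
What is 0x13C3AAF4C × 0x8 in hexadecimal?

0x9E1D57A60

Multiply each base-16 digit by 8, carrying:
  C×8 = 96 → write 0 carry 6
  4×8+6 = 38 → write 6 carry 2
  F×8+2 = 122 → write A carry 7
  A×8+7 = 87 → write 7 carry 5
  A×8+5 = 85 → write 5 carry 5
  3×8+5 = 29 → write D carry 1
  C×8+1 = 97 → write 1 carry 6
  3×8+6 = 30 → write E carry 1
  1×8+1 = 9 → write 9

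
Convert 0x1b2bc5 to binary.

Expand each hex digit to 4 bits: 1=0001 b=1011 2=0010 b=1011 c=1100 5=0101.

0b110110010101111000101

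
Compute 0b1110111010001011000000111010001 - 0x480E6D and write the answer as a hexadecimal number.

0x76FD7364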